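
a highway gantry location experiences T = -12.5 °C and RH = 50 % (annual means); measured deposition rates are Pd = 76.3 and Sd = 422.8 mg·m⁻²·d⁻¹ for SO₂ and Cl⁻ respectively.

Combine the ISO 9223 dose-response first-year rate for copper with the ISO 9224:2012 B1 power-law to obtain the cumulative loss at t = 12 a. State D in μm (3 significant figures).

copper: T≤10 °C ⇒ hinge +0.126·(-12.5−10) = -2.8350
  sulphur-dioxide contribution → 0.01835 μm/a
  chloride contribution → 0.172 μm/a
  total first-year rate 0.1903 μm/a
Long-term exponent b (ISO 9224 Table 2, B1) = 0.667
  D(12) = 0.1903 × 12^0.667 = 0.1903 × 5.246 = 0.9985 μm

D(12) = 0.999 μm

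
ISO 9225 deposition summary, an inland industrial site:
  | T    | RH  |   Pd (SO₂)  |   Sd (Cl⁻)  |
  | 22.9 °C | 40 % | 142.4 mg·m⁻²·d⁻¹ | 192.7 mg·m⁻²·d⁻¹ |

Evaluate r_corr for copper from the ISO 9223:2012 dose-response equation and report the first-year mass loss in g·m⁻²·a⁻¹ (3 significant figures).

r_corr = 5.58 g·m⁻²·a⁻¹

copper: f(T) = -0.080·(T−10) [T>10 °C] = -1.0320
  Pd branch = 0.0053·Pd^0.26·e^(0.059·RH+f) = 0.0726 μm/a
  Cl⁻ term: 0.01025·192.7^0.27·exp(0.036·40+0.049·22.9) = 0.55
  r_corr = 0.0726 + 0.55 = 0.6226 μm/a
Convert to mass loss: 0.6226 μm/a × 8.96 g/cm³ = 5.578 g·m⁻²·a⁻¹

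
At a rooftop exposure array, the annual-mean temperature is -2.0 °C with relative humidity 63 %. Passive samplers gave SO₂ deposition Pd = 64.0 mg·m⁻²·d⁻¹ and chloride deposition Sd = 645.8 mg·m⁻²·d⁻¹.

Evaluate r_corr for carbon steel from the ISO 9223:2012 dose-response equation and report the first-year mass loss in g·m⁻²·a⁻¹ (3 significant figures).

carbon steel: f(T) = +0.150·(T−10) [T≤10 °C] = -1.8000
  sulphur-dioxide contribution → 8.967 μm/a
  chloride contribution → 41.59 μm/a
  ⇒ r_corr(carbon steel) = 50.56 μm/a
Convert to mass loss: 50.56 μm/a × 7.85 g/cm³ = 396.9 g·m⁻²·a⁻¹

r_corr = 397 g·m⁻²·a⁻¹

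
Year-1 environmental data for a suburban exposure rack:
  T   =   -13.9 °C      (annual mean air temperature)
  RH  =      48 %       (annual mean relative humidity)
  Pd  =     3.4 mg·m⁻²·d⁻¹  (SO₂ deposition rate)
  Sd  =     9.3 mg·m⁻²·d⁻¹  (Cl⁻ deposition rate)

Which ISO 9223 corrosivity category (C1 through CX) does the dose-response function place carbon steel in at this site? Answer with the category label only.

carbon steel: T≤10 °C ⇒ hinge +0.150·(-13.9−10) = -3.5850
  SO₂ term: 1.77·3.4^0.52·exp(0.02·48-3.5850) = 0.2423
  Cl⁻ term: 0.102·9.3^0.62·exp(0.033·48+0.04·-13.9) = 1.136
  sum: 0.2423 + 1.136 → r_corr = 1.379 μm/a
1.38 μm/a falls in (1.3, 25] for carbon steel → category C2

C2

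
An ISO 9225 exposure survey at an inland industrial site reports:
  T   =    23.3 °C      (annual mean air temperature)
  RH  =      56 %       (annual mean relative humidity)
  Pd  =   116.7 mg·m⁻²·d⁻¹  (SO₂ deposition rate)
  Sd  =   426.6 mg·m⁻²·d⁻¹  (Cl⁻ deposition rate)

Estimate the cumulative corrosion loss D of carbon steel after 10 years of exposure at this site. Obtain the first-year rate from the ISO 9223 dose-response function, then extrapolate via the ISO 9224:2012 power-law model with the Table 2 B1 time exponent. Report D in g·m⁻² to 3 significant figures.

carbon steel: temperature factor f = -0.054·(13.3) = -0.7182
  SO₂ term: 1.77·116.7^0.52·exp(0.02·56-0.7182) = 31.43
  Sd branch = 0.102·Sd^0.62·e^(0.033·RH+0.04·T) = 70.23 μm/a
  sum: 31.43 + 70.23 → r_corr = 101.7 μm/a
Long-term exponent b (ISO 9224 Table 2, B1) = 0.523
  D(10) = 101.7 × 10^0.523 = 101.7 × 3.334 = 339 μm
  Mass loss = 339 μm × 7.85 g/cm³ = 2661 g·m⁻²

D(10) = 2.66e+03 g·m⁻²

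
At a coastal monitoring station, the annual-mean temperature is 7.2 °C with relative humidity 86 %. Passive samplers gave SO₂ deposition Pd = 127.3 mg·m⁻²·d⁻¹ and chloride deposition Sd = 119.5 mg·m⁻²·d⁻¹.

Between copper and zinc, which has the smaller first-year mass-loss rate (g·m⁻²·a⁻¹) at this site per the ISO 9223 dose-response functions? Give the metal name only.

copper

copper: T≤10 °C ⇒ hinge +0.126·(7.2−10) = -0.3528
  sulphur-dioxide contribution → 2.099 μm/a
  chloride contribution → 1.173 μm/a
  ⇒ r_corr(copper) = 3.272 μm/a
  mass loss = 3.272 μm/a × 8.96 g/cm³ = 29.32 g·m⁻²·a⁻¹
zinc: f(T) = +0.038·(T−10) [T≤10 °C] = -0.1064
  sulphur-dioxide contribution → 5.112 μm/a
  chloride contribution → 0.9811 μm/a
  ⇒ r_corr(zinc) = 6.093 μm/a
  mass loss = 6.093 μm/a × 7.14 g/cm³ = 43.5 g·m⁻²·a⁻¹
Ordering by g·m⁻²·a⁻¹: zinc (43.5) > copper (29.3)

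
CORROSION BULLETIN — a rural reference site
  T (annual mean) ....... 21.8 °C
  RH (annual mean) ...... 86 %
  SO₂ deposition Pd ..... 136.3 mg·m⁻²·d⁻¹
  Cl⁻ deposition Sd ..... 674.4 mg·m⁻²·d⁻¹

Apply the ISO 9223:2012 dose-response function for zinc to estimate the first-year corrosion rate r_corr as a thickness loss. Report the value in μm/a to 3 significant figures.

zinc: f(T) = -0.071·(T−10) [T>10 °C] = -0.8378
  Pd branch = 0.0129·Pd^0.44·e^(0.046·RH+f) = 2.535 μm/a
  Cl⁻ term: 0.0175·674.4^0.57·exp(0.008·86+0.085·21.8) = 9.1
  r_corr = 2.535 + 9.1 = 11.64 μm/a

r_corr = 11.6 μm/a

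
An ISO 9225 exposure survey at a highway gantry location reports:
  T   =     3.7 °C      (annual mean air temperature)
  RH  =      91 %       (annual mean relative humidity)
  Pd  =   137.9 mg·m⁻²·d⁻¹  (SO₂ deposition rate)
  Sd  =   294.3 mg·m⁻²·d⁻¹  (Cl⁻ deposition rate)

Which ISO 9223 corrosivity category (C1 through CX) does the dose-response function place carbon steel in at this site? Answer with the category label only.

carbon steel: T≤10 °C ⇒ hinge +0.150·(3.7−10) = -0.9450
  sulphur-dioxide contribution → 55.02 μm/a
  chloride contribution → 80.86 μm/a
  ⇒ r_corr(carbon steel) = 135.9 μm/a
136 μm/a falls in (80, 200] for carbon steel → category C5

C5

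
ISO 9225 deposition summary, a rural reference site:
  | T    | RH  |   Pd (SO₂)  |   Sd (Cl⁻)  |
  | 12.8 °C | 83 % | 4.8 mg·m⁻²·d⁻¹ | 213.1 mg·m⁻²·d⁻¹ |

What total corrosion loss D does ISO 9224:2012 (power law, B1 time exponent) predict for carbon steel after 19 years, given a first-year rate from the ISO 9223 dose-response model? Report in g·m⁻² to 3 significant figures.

D(19) = 3.34e+03 g·m⁻²

carbon steel: T>10 °C ⇒ hinge -0.054·(12.8−10) = -0.1512
  Pd branch = 1.77·Pd^0.52·e^(0.02·RH+f) = 18.09 μm/a
  Sd branch = 0.102·Sd^0.62·e^(0.033·RH+0.04·T) = 73.15 μm/a
  r_corr = 18.09 + 73.15 = 91.24 μm/a
ISO 9224: D(t) = r_corr · t^b with b = 0.523 (carbon steel, B1)
  D(19) = 91.24 × 19^0.523 = 91.24 × 4.664 = 425.6 μm
  Mass loss = 425.6 μm × 7.85 g/cm³ = 3341 g·m⁻²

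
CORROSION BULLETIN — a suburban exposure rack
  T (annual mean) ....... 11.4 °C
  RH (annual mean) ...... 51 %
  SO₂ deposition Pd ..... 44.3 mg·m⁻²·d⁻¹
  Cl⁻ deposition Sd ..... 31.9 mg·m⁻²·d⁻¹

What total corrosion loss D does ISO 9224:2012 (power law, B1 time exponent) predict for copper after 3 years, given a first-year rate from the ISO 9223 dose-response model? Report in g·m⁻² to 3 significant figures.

D(3) = 10.1 g·m⁻²

copper: f(T) = -0.080·(T−10) [T>10 °C] = -0.1120
  Pd branch = 0.0053·Pd^0.26·e^(0.059·RH+f) = 0.2573 μm/a
  Cl⁻ term: 0.01025·31.9^0.27·exp(0.036·51+0.049·11.4) = 0.2862
  sum: 0.2573 + 0.2862 → r_corr = 0.5436 μm/a
Power-law: D(3) = r_corr · 3^0.667
  D(3) = 0.5436 × 3^0.667 = 0.5436 × 2.081 = 1.131 μm
  Mass loss = 1.131 μm × 8.96 g/cm³ = 10.13 g·m⁻²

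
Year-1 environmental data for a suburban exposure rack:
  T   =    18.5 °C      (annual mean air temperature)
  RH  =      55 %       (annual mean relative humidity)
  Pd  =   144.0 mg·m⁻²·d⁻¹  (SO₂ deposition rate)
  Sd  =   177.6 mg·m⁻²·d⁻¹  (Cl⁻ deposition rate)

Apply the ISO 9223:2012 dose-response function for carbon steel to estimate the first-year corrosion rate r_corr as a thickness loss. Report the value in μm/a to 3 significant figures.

carbon steel: T>10 °C ⇒ hinge -0.054·(18.5−10) = -0.4590
  SO₂ term: 1.77·144.0^0.52·exp(0.02·55-0.4590) = 44.54
  Sd branch = 0.102·Sd^0.62·e^(0.033·RH+0.04·T) = 32.57 μm/a
  r_corr = 44.54 + 32.57 = 77.11 μm/a

r_corr = 77.1 μm/a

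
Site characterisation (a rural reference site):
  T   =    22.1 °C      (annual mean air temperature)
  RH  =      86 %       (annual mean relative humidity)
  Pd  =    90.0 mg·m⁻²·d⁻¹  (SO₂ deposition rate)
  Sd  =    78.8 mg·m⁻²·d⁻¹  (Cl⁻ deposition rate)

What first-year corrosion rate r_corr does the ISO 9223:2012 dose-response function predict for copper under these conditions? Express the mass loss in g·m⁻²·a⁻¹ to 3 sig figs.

copper: f(T) = -0.080·(T−10) [T>10 °C] = -0.9680
  SO₂ term: 0.0053·90.0^0.26·exp(0.059·86-0.9680) = 1.037
  Cl⁻ term: 0.01025·78.8^0.27·exp(0.036·86+0.049·22.1) = 2.176
  sum: 1.037 + 2.176 → r_corr = 3.213 μm/a
Convert to mass loss: 3.213 μm/a × 8.96 g/cm³ = 28.78 g·m⁻²·a⁻¹

r_corr = 28.8 g·m⁻²·a⁻¹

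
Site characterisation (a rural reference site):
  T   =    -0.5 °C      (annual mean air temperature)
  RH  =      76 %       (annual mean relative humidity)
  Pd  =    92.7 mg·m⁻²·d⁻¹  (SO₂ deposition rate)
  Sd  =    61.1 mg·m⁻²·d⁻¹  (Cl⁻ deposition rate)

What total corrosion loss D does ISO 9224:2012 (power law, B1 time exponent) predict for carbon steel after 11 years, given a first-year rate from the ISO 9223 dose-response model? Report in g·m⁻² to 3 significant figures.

carbon steel: f(T) = +0.150·(T−10) [T≤10 °C] = -1.5750
  sulphur-dioxide contribution → 17.66 μm/a
  chloride contribution → 15.72 μm/a
  total first-year rate 33.38 μm/a
ISO 9224: D(t) = r_corr · t^b with b = 0.523 (carbon steel, B1)
  D(11) = 33.38 × 11^0.523 = 33.38 × 3.505 = 117 μm
  Mass loss = 117 μm × 7.85 g/cm³ = 918.3 g·m⁻²

D(11) = 918 g·m⁻²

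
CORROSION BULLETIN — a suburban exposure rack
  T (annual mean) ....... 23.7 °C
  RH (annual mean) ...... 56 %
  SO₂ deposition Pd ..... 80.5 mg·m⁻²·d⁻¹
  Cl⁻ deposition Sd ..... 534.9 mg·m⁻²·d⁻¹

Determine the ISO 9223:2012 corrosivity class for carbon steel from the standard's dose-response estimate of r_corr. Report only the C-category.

C5

carbon steel: T>10 °C ⇒ hinge -0.054·(23.7−10) = -0.7398
  Pd branch = 1.77·Pd^0.52·e^(0.02·RH+f) = 25.36 μm/a
  Cl⁻ term: 0.102·534.9^0.62·exp(0.033·56+0.04·23.7) = 82.11
  sum: 25.36 + 82.11 → r_corr = 107.5 μm/a
ISO 9223 Table 2 (carbon steel): 80 < 107 ≤ 200 μm/a ⇒ C5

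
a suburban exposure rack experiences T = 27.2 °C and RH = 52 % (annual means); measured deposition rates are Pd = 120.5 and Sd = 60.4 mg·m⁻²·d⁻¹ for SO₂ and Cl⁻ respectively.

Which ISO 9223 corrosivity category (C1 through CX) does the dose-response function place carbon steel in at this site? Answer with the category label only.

carbon steel: T>10 °C ⇒ hinge -0.054·(27.2−10) = -0.9288
  SO₂ term: 1.77·120.5^0.52·exp(0.02·52-0.9288) = 23.9
  Sd branch = 0.102·Sd^0.62·e^(0.033·RH+0.04·T) = 21.41 μm/a
  sum: 23.9 + 21.41 → r_corr = 45.31 μm/a
ISO 9223 Table 2 (carbon steel): 25 < 45.3 ≤ 50 μm/a ⇒ C3

C3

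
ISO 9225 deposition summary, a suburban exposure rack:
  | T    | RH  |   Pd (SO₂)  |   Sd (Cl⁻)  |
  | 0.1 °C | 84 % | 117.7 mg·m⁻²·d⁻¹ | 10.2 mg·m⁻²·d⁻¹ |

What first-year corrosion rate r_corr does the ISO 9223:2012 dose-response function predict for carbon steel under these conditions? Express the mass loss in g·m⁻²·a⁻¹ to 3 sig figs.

r_corr = 256 g·m⁻²·a⁻¹

carbon steel: temperature factor f = +0.150·(-9.9) = -1.4850
  SO₂ term: 1.77·117.7^0.52·exp(0.02·84-1.4850) = 25.67
  Sd branch = 0.102·Sd^0.62·e^(0.033·RH+0.04·T) = 6.911 μm/a
  sum: 25.67 + 6.911 → r_corr = 32.58 μm/a
Convert to mass loss: 32.58 μm/a × 7.85 g/cm³ = 255.8 g·m⁻²·a⁻¹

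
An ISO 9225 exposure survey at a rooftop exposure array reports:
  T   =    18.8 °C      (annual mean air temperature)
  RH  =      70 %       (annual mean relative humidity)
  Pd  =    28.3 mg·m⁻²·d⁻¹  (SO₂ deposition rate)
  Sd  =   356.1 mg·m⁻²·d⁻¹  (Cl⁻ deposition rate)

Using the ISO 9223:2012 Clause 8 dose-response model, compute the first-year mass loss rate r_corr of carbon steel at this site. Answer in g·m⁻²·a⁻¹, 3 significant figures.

r_corr = 853 g·m⁻²·a⁻¹

carbon steel: f(T) = -0.054·(T−10) [T>10 °C] = -0.4752
  SO₂ term: 1.77·28.3^0.52·exp(0.02·70-0.4752) = 25.38
  Sd branch = 0.102·Sd^0.62·e^(0.033·RH+0.04·T) = 83.25 μm/a
  r_corr = 25.38 + 83.25 = 108.6 μm/a
Convert to mass loss: 108.6 μm/a × 7.85 g/cm³ = 852.8 g·m⁻²·a⁻¹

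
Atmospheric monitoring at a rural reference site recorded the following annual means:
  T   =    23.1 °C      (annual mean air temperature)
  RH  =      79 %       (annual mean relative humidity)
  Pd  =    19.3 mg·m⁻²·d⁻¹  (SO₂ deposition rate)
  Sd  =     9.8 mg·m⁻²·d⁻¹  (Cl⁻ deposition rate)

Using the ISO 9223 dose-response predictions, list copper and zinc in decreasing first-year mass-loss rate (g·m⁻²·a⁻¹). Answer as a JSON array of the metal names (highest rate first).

["copper", "zinc"]

copper: f(T) = -0.080·(T−10) [T>10 °C] = -1.0480
  Pd branch = 0.0053·Pd^0.26·e^(0.059·RH+f) = 0.4243 μm/a
  Sd branch = 0.01025·Sd^0.27·e^(0.036·RH+0.049·T) = 1.012 μm/a
  sum: 0.4243 + 1.012 → r_corr = 1.436 μm/a
  mass loss = 1.436 μm/a × 8.96 g/cm³ = 12.87 g·m⁻²·a⁻¹
zinc: f(T) = -0.071·(T−10) [T>10 °C] = -0.9301
  SO₂ term: 0.0129·19.3^0.44·exp(0.046·79-0.9301) = 0.7088
  Cl⁻ term: 0.0175·9.8^0.57·exp(0.008·79+0.085·23.1) = 0.8615
  sum: 0.7088 + 0.8615 → r_corr = 1.57 μm/a
  mass loss = 1.57 μm/a × 7.14 g/cm³ = 11.21 g·m⁻²·a⁻¹
Ordering by g·m⁻²·a⁻¹: copper (12.9) > zinc (11.2)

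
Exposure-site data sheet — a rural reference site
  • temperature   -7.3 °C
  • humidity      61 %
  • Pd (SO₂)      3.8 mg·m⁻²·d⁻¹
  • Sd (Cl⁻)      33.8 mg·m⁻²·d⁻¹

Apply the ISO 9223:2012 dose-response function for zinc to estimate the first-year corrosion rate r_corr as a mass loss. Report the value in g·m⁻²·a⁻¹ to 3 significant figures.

r_corr = 2.23 g·m⁻²·a⁻¹

zinc: f(T) = +0.038·(T−10) [T≤10 °C] = -0.6574
  Pd branch = 0.0129·Pd^0.44·e^(0.046·RH+f) = 0.199 μm/a
  Sd branch = 0.0175·Sd^0.57·e^(0.008·RH+0.085·T) = 0.114 μm/a
  sum: 0.199 + 0.114 → r_corr = 0.313 μm/a
Convert to mass loss: 0.313 μm/a × 7.14 g/cm³ = 2.235 g·m⁻²·a⁻¹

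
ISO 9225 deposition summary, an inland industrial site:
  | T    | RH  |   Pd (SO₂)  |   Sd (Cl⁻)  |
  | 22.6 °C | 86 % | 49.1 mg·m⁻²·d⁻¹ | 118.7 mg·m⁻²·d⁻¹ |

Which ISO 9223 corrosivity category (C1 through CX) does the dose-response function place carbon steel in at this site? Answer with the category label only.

C5

carbon steel: T>10 °C ⇒ hinge -0.054·(22.6−10) = -0.6804
  SO₂ term: 1.77·49.1^0.52·exp(0.02·86-0.6804) = 37.92
  Sd branch = 0.102·Sd^0.62·e^(0.033·RH+0.04·T) = 83.16 μm/a
  r_corr = 37.92 + 83.16 = 121.1 μm/a
ISO 9223 Table 2 (carbon steel): 80 < 121 ≤ 200 μm/a ⇒ C5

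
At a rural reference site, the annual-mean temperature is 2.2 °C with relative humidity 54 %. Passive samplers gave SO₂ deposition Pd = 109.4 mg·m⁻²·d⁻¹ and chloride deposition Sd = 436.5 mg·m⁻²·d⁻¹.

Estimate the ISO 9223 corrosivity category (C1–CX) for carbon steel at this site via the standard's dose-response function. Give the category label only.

carbon steel: T≤10 °C ⇒ hinge +0.150·(2.2−10) = -1.1700
  SO₂ term: 1.77·109.4^0.52·exp(0.02·54-1.1700) = 18.59
  Sd branch = 0.102·Sd^0.62·e^(0.033·RH+0.04·T) = 28.68 μm/a
  sum: 18.59 + 28.68 → r_corr = 47.26 μm/a
ISO 9223 Table 2 (carbon steel): 25 < 47.3 ≤ 50 μm/a ⇒ C3

C3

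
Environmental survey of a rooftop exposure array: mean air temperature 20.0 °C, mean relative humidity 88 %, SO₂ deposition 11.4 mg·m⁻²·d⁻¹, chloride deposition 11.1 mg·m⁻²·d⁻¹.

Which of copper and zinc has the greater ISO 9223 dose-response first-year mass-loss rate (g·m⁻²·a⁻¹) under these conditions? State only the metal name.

copper

copper: f(T) = -0.080·(T−10) [T>10 °C] = -0.8000
  SO₂ term: 0.0053·11.4^0.26·exp(0.059·88-0.8000) = 0.8063
  Sd branch = 0.01025·Sd^0.27·e^(0.036·RH+0.049·T) = 1.243 μm/a
  r_corr = 0.8063 + 1.243 = 2.049 μm/a
  mass loss = 2.049 μm/a × 8.96 g/cm³ = 18.36 g·m⁻²·a⁻¹
zinc: temperature factor f = -0.071·(10.0) = -0.7100
  Pd branch = 0.0129·Pd^0.44·e^(0.046·RH+f) = 1.06 μm/a
  Sd branch = 0.0175·Sd^0.57·e^(0.008·RH+0.085·T) = 0.7637 μm/a
  r_corr = 1.06 + 0.7637 = 1.824 μm/a
  mass loss = 1.824 μm/a × 7.14 g/cm³ = 13.02 g·m⁻²·a⁻¹
Ordering by g·m⁻²·a⁻¹: copper (18.4) > zinc (13)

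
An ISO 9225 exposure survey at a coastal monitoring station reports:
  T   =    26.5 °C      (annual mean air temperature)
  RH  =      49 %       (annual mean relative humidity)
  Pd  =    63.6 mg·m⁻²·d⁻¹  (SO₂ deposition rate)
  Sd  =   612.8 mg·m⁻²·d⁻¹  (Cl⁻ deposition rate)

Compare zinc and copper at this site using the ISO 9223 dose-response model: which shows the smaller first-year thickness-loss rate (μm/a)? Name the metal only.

zinc: temperature factor f = -0.071·(16.5) = -1.1715
  SO₂ term: 0.0129·63.6^0.44·exp(0.046·49-1.1715) = 0.2367
  Cl⁻ term: 0.0175·612.8^0.57·exp(0.008·49+0.085·26.5) = 9.557
  r_corr = 0.2367 + 9.557 = 9.793 μm/a
copper: temperature factor f = -0.080·(16.5) = -1.3200
  Pd branch = 0.0053·Pd^0.26·e^(0.059·RH+f) = 0.07507 μm/a
  Cl⁻ term: 0.01025·612.8^0.27·exp(0.036·49+0.049·26.5) = 1.24
  r_corr = 0.07507 + 1.24 = 1.315 μm/a
Ordering by μm/a: zinc (9.79) > copper (1.31)

copper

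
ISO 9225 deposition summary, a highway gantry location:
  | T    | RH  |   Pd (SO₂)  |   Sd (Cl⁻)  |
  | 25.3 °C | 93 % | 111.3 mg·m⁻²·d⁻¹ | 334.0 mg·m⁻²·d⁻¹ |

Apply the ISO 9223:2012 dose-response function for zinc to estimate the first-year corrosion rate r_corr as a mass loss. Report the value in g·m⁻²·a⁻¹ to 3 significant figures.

r_corr = 79.8 g·m⁻²·a⁻¹

zinc: f(T) = -0.071·(T−10) [T>10 °C] = -1.0863
  Pd branch = 0.0129·Pd^0.44·e^(0.046·RH+f) = 2.496 μm/a
  Sd branch = 0.0175·Sd^0.57·e^(0.008·RH+0.085·T) = 8.682 μm/a
  sum: 2.496 + 8.682 → r_corr = 11.18 μm/a
Convert to mass loss: 11.18 μm/a × 7.14 g/cm³ = 79.81 g·m⁻²·a⁻¹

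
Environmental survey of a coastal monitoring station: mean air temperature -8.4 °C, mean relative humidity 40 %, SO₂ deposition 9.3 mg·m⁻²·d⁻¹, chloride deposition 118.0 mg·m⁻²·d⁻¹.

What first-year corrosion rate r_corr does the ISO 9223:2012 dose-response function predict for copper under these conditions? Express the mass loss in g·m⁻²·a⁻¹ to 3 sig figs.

copper: temperature factor f = +0.126·(-18.4) = -2.3184
  SO₂ term: 0.0053·9.3^0.26·exp(0.059·40-2.3184) = 0.009866
  Sd branch = 0.01025·Sd^0.27·e^(0.036·RH+0.049·T) = 0.1039 μm/a
  r_corr = 0.009866 + 0.1039 = 0.1138 μm/a
Convert to mass loss: 0.1138 μm/a × 8.96 g/cm³ = 1.02 g·m⁻²·a⁻¹

r_corr = 1.02 g·m⁻²·a⁻¹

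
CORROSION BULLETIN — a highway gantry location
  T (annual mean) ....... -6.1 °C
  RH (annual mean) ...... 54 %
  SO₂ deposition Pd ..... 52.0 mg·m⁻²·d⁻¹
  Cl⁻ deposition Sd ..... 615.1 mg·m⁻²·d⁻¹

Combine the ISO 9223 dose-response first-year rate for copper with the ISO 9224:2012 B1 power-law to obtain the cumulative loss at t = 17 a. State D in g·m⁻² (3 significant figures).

copper: temperature factor f = +0.126·(-16.1) = -2.0286
  SO₂ term: 0.0053·52.0^0.26·exp(0.059·54-2.0286) = 0.04711
  Cl⁻ term: 0.01025·615.1^0.27·exp(0.036·54+0.049·-6.1) = 0.3007
  sum: 0.04711 + 0.3007 → r_corr = 0.3479 μm/a
ISO 9224: D(t) = r_corr · t^b with b = 0.667 (copper, B1)
  D(17) = 0.3479 × 17^0.667 = 0.3479 × 6.618 = 2.302 μm
  Mass loss = 2.302 μm × 8.96 g/cm³ = 20.63 g·m⁻²

D(17) = 20.6 g·m⁻²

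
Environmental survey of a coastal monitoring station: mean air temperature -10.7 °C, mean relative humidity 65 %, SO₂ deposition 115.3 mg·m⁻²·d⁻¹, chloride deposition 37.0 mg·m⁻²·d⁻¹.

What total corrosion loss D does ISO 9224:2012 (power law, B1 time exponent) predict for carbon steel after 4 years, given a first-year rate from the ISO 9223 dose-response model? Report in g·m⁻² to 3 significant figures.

D(4) = 142 g·m⁻²

carbon steel: temperature factor f = +0.150·(-20.7) = -3.1050
  sulphur-dioxide contribution → 3.437 μm/a
  chloride contribution → 5.328 μm/a
  ⇒ r_corr(carbon steel) = 8.765 μm/a
Long-term exponent b (ISO 9224 Table 2, B1) = 0.523
  D(4) = 8.765 × 4^0.523 = 8.765 × 2.065 = 18.1 μm
  Mass loss = 18.1 μm × 7.85 g/cm³ = 142.1 g·m⁻²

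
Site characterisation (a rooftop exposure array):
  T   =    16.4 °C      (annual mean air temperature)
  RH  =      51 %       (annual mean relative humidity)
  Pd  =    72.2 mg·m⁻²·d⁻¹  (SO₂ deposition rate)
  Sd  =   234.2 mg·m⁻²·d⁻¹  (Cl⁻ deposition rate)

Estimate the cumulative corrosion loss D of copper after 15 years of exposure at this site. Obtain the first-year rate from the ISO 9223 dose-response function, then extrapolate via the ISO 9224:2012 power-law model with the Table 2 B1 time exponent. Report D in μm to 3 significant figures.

D(15) = 5.01 μm

copper: temperature factor f = -0.080·(6.4) = -0.5120
  SO₂ term: 0.0053·72.2^0.26·exp(0.059·51-0.5120) = 0.1959
  Sd branch = 0.01025·Sd^0.27·e^(0.036·RH+0.049·T) = 0.6264 μm/a
  sum: 0.1959 + 0.6264 → r_corr = 0.8223 μm/a
ISO 9224: D(t) = r_corr · t^b with b = 0.667 (copper, B1)
  D(15) = 0.8223 × 15^0.667 = 0.8223 × 6.088 = 5.006 μm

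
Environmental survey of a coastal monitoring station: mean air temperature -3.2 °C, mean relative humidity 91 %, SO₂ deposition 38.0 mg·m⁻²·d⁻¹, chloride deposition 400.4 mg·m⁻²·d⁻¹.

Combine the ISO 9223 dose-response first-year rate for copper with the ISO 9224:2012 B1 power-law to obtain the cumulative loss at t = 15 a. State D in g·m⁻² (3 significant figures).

copper: f(T) = +0.126·(T−10) [T≤10 °C] = -1.6632
  SO₂ term: 0.0053·38.0^0.26·exp(0.059·91-1.6632) = 0.5552
  Sd branch = 0.01025·Sd^0.27·e^(0.036·RH+0.049·T) = 1.17 μm/a
  r_corr = 0.5552 + 1.17 = 1.725 μm/a
Power-law: D(15) = r_corr · 15^0.667
  D(15) = 1.725 × 15^0.667 = 1.725 × 6.088 = 10.5 μm
  Mass loss = 10.5 μm × 8.96 g/cm³ = 94.08 g·m⁻²

D(15) = 94.1 g·m⁻²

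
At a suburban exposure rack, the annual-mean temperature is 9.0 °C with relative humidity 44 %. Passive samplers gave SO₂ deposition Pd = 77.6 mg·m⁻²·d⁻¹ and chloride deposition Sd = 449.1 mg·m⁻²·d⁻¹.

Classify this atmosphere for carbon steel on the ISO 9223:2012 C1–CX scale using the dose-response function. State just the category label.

C4

carbon steel: T≤10 °C ⇒ hinge +0.150·(9.0−10) = -0.1500
  SO₂ term: 1.77·77.6^0.52·exp(0.02·44-0.1500) = 35.3
  Cl⁻ term: 0.102·449.1^0.62·exp(0.033·44+0.04·9.0) = 27.54
  sum: 35.3 + 27.54 → r_corr = 62.84 μm/a
Category bounds: 50…80 μm/a bracket r_corr ⇒ C4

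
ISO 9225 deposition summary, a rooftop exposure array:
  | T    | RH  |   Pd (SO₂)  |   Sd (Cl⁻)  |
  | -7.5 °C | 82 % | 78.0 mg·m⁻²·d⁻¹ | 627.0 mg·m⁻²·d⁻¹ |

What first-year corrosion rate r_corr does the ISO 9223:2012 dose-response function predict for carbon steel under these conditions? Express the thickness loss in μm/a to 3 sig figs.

r_corr = 67.7 μm/a

carbon steel: T≤10 °C ⇒ hinge +0.150·(-7.5−10) = -2.6250
  sulphur-dioxide contribution → 6.369 μm/a
  chloride contribution → 61.35 μm/a
  total first-year rate 67.72 μm/a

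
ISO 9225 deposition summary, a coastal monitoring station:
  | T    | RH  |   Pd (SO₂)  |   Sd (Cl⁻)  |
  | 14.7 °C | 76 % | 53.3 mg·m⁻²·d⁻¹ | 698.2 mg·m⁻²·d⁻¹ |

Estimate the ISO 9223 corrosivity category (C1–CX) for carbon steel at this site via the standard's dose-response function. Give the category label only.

C5

carbon steel: temperature factor f = -0.054·(4.7) = -0.2538
  sulphur-dioxide contribution → 49.63 μm/a
  chloride contribution → 130.8 μm/a
  total first-year rate 180.4 μm/a
180 μm/a falls in (80, 200] for carbon steel → category C5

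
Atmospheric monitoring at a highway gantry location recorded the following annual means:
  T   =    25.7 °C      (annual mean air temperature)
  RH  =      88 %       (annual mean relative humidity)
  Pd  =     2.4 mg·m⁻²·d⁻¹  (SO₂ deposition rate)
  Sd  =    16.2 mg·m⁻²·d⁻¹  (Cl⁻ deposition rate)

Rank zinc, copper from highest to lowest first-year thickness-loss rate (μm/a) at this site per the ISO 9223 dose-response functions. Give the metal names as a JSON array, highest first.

["copper", "zinc"]

zinc: f(T) = -0.071·(T−10) [T>10 °C] = -1.1147
  sulphur-dioxide contribution → 0.3563 μm/a
  chloride contribution → 1.538 μm/a
  ⇒ r_corr(zinc) = 1.894 μm/a
copper: f(T) = -0.080·(T−10) [T>10 °C] = -1.2560
  sulphur-dioxide contribution → 0.3408 μm/a
  chloride contribution → 1.82 μm/a
  total first-year rate 2.161 μm/a
Ordering by μm/a: copper (2.16) > zinc (1.89)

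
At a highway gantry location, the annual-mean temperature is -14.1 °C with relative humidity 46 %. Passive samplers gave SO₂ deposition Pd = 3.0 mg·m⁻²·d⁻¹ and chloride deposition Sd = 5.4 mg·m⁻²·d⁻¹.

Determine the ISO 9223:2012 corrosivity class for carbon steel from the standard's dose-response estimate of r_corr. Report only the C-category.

carbon steel: f(T) = +0.150·(T−10) [T≤10 °C] = -3.6150
  Pd branch = 1.77·Pd^0.52·e^(0.02·RH+f) = 0.2117 μm/a
  Sd branch = 0.102·Sd^0.62·e^(0.033·RH+0.04·T) = 0.7534 μm/a
  sum: 0.2117 + 0.7534 → r_corr = 0.965 μm/a
ISO 9223 Table 2 (carbon steel): 0 < 0.965 ≤ 1.3 μm/a ⇒ C1

C1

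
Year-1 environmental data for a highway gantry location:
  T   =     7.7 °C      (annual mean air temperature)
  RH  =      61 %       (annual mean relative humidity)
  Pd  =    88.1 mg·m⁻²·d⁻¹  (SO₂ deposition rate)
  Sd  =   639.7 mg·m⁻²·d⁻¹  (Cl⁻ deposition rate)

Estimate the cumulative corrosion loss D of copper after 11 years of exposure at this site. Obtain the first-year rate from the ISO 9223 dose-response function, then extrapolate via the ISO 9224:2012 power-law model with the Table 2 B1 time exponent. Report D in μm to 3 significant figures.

D(11) = 6.11 μm

copper: f(T) = +0.126·(T−10) [T≤10 °C] = -0.2898
  sulphur-dioxide contribution → 0.4647 μm/a
  chloride contribution → 0.769 μm/a
  ⇒ r_corr(copper) = 1.234 μm/a
ISO 9224: D(t) = r_corr · t^b with b = 0.667 (copper, B1)
  D(11) = 1.234 × 11^0.667 = 1.234 × 4.95 = 6.107 μm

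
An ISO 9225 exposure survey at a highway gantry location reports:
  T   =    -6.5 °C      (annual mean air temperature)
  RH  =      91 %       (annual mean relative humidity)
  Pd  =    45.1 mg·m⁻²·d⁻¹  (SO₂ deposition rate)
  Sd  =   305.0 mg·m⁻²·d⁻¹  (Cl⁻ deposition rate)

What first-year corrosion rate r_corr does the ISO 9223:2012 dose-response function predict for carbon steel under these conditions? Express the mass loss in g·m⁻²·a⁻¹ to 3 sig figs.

carbon steel: T≤10 °C ⇒ hinge +0.150·(-6.5−10) = -2.4750
  SO₂ term: 1.77·45.1^0.52·exp(0.02·91-2.4750) = 6.663
  Cl⁻ term: 0.102·305.0^0.62·exp(0.033·91+0.04·-6.5) = 54.97
  sum: 6.663 + 54.97 → r_corr = 61.63 μm/a
Convert to mass loss: 61.63 μm/a × 7.85 g/cm³ = 483.8 g·m⁻²·a⁻¹

r_corr = 484 g·m⁻²·a⁻¹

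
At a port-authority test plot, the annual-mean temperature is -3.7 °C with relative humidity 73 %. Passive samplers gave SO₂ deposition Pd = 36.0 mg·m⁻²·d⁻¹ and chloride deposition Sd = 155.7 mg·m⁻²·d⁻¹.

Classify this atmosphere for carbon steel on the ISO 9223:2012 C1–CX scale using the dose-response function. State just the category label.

C3

carbon steel: f(T) = +0.150·(T−10) [T≤10 °C] = -2.0550
  SO₂ term: 1.77·36.0^0.52·exp(0.02·73-2.0550) = 6.293
  Cl⁻ term: 0.102·155.7^0.62·exp(0.033·73+0.04·-3.7) = 22.37
  r_corr = 6.293 + 22.37 = 28.67 μm/a
ISO 9223 Table 2 (carbon steel): 25 < 28.7 ≤ 50 μm/a ⇒ C3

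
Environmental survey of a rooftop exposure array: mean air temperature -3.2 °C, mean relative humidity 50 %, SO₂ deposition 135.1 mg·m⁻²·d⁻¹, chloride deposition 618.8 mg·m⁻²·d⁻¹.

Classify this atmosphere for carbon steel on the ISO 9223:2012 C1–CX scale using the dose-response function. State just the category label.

C3

carbon steel: temperature factor f = +0.150·(-13.2) = -1.9800
  sulphur-dioxide contribution → 8.517 μm/a
  chloride contribution → 25.14 μm/a
  total first-year rate 33.66 μm/a
33.7 μm/a falls in (25, 50] for carbon steel → category C3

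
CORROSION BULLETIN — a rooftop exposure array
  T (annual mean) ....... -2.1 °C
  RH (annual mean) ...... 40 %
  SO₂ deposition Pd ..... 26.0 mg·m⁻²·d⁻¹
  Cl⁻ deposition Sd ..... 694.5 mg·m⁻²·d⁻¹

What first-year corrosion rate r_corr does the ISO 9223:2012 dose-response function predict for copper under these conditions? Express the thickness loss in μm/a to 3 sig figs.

copper: f(T) = +0.126·(T−10) [T≤10 °C] = -1.5246
  Pd branch = 0.0053·Pd^0.26·e^(0.059·RH+f) = 0.02851 μm/a
  Sd branch = 0.01025·Sd^0.27·e^(0.036·RH+0.049·T) = 0.2284 μm/a
  r_corr = 0.02851 + 0.2284 = 0.2569 μm/a

r_corr = 0.257 μm/a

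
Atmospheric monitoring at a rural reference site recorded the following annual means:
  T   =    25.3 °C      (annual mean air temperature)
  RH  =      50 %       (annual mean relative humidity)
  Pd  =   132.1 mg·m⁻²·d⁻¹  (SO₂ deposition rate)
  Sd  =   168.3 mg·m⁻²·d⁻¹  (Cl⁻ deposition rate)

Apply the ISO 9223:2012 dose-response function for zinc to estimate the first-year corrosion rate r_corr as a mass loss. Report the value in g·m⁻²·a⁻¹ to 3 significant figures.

zinc: temperature factor f = -0.071·(15.3) = -1.0863
  sulphur-dioxide contribution → 0.3723 μm/a
  chloride contribution → 4.165 μm/a
  ⇒ r_corr(zinc) = 4.537 μm/a
Convert to mass loss: 4.537 μm/a × 7.14 g/cm³ = 32.39 g·m⁻²·a⁻¹

r_corr = 32.4 g·m⁻²·a⁻¹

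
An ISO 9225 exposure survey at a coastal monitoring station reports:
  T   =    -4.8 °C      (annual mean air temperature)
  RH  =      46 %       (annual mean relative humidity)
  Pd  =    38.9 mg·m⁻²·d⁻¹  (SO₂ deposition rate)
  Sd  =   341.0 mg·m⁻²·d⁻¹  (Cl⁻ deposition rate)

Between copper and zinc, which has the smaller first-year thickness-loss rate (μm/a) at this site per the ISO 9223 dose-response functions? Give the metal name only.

copper: T≤10 °C ⇒ hinge +0.126·(-4.8−10) = -1.8648
  Pd branch = 0.0053·Pd^0.26·e^(0.059·RH+f) = 0.0321 μm/a
  Cl⁻ term: 0.01025·341.0^0.27·exp(0.036·46+0.049·-4.8) = 0.2049
  r_corr = 0.0321 + 0.2049 = 0.237 μm/a
zinc: f(T) = +0.038·(T−10) [T≤10 °C] = -0.5624
  SO₂ term: 0.0129·38.9^0.44·exp(0.046·46-0.5624) = 0.3054
  Sd branch = 0.0175·Sd^0.57·e^(0.008·RH+0.085·T) = 0.467 μm/a
  sum: 0.3054 + 0.467 → r_corr = 0.7724 μm/a
Ordering by μm/a: zinc (0.772) > copper (0.237)

copper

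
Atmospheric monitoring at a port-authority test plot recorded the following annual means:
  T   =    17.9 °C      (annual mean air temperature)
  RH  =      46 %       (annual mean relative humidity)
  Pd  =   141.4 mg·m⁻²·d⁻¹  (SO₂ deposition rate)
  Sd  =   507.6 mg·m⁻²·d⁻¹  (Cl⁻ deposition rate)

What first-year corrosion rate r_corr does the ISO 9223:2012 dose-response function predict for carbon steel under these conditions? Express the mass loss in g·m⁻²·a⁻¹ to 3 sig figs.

r_corr = 655 g·m⁻²·a⁻¹

carbon steel: f(T) = -0.054·(T−10) [T>10 °C] = -0.4266
  sulphur-dioxide contribution → 38.06 μm/a
  chloride contribution → 45.31 μm/a
  ⇒ r_corr(carbon steel) = 83.38 μm/a
Convert to mass loss: 83.38 μm/a × 7.85 g/cm³ = 654.5 g·m⁻²·a⁻¹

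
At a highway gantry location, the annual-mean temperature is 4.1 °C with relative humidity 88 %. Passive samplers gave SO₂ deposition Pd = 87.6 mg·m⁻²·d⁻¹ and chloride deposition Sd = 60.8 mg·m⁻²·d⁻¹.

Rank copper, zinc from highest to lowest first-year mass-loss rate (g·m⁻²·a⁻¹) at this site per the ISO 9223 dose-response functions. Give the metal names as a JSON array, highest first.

copper: temperature factor f = +0.126·(-5.9) = -0.7434
  SO₂ term: 0.0053·87.6^0.26·exp(0.059·88-0.7434) = 1.45
  Sd branch = 0.01025·Sd^0.27·e^(0.036·RH+0.049·T) = 0.9026 μm/a
  sum: 1.45 + 0.9026 → r_corr = 2.352 μm/a
  mass loss = 2.352 μm/a × 8.96 g/cm³ = 21.08 g·m⁻²·a⁻¹
zinc: temperature factor f = +0.038·(-5.9) = -0.2242
  Pd branch = 0.0129·Pd^0.44·e^(0.046·RH+f) = 4.226 μm/a
  Cl⁻ term: 0.0175·60.8^0.57·exp(0.008·88+0.085·4.1) = 0.5211
  r_corr = 4.226 + 0.5211 = 4.747 μm/a
  mass loss = 4.747 μm/a × 7.14 g/cm³ = 33.9 g·m⁻²·a⁻¹
Ordering by g·m⁻²·a⁻¹: zinc (33.9) > copper (21.1)

["zinc", "copper"]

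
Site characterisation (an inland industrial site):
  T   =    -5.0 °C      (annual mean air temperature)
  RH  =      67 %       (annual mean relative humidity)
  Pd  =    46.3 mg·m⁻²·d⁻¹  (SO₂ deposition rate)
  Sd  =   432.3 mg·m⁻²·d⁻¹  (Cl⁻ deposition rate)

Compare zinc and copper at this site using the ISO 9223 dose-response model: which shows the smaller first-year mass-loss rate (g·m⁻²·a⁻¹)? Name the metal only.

copper

zinc: temperature factor f = +0.038·(-15.0) = -0.5700
  sulphur-dioxide contribution → 0.8598 μm/a
  chloride contribution → 0.6218 μm/a
  total first-year rate 1.482 μm/a
  mass loss = 1.482 μm/a × 7.14 g/cm³ = 10.58 g·m⁻²·a⁻¹
copper: T≤10 °C ⇒ hinge +0.126·(-5.0−10) = -1.8900
  sulphur-dioxide contribution → 0.1131 μm/a
  chloride contribution → 0.4608 μm/a
  ⇒ r_corr(copper) = 0.5738 μm/a
  mass loss = 0.5738 μm/a × 8.96 g/cm³ = 5.142 g·m⁻²·a⁻¹
Ordering by g·m⁻²·a⁻¹: zinc (10.6) > copper (5.14)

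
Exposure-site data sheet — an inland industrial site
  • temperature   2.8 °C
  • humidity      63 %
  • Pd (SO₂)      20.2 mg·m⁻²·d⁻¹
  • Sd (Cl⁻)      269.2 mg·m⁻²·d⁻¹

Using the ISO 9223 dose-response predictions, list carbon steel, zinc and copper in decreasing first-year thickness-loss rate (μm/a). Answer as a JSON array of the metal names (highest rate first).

["carbon steel", "zinc", "copper"]

carbon steel: T≤10 °C ⇒ hinge +0.150·(2.8−10) = -1.0800
  Pd branch = 1.77·Pd^0.52·e^(0.02·RH+f) = 10.11 μm/a
  Sd branch = 0.102·Sd^0.62·e^(0.033·RH+0.04·T) = 29.29 μm/a
  r_corr = 10.11 + 29.29 = 39.41 μm/a
zinc: T≤10 °C ⇒ hinge +0.038·(2.8−10) = -0.2736
  Pd branch = 0.0129·Pd^0.44·e^(0.046·RH+f) = 0.6679 μm/a
  Sd branch = 0.0175·Sd^0.57·e^(0.008·RH+0.085·T) = 0.8921 μm/a
  r_corr = 0.6679 + 0.8921 = 1.56 μm/a
copper: temperature factor f = +0.126·(-7.2) = -0.9072
  SO₂ term: 0.0053·20.2^0.26·exp(0.059·63-0.9072) = 0.1923
  Sd branch = 0.01025·Sd^0.27·e^(0.036·RH+0.049·T) = 0.5145 μm/a
  sum: 0.1923 + 0.5145 → r_corr = 0.7068 μm/a
Ordering by μm/a: carbon steel (39.4) > zinc (1.56) > copper (0.707)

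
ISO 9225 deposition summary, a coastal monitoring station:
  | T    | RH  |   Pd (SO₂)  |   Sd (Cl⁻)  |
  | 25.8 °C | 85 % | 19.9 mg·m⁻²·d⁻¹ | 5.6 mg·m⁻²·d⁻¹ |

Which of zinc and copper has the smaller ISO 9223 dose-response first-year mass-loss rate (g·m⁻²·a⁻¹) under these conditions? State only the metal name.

zinc: f(T) = -0.071·(T−10) [T>10 °C] = -1.1218
  SO₂ term: 0.0129·19.9^0.44·exp(0.046·85-1.1218) = 0.7816
  Cl⁻ term: 0.0175·5.6^0.57·exp(0.008·85+0.085·25.8) = 0.8265
  r_corr = 0.7816 + 0.8265 = 1.608 μm/a
  mass loss = 1.608 μm/a × 7.14 g/cm³ = 11.48 g·m⁻²·a⁻¹
copper: temperature factor f = -0.080·(15.8) = -1.2640
  SO₂ term: 0.0053·19.9^0.26·exp(0.059·85-1.2640) = 0.4909
  Sd branch = 0.01025·Sd^0.27·e^(0.036·RH+0.049·T) = 1.232 μm/a
  sum: 0.4909 + 1.232 → r_corr = 1.723 μm/a
  mass loss = 1.723 μm/a × 8.96 g/cm³ = 15.44 g·m⁻²·a⁻¹
Ordering by g·m⁻²·a⁻¹: copper (15.4) > zinc (11.5)

zinc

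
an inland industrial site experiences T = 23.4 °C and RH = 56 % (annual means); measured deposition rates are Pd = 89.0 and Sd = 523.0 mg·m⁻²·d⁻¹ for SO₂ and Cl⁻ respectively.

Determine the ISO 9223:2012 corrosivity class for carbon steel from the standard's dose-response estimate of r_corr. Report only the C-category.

C5

carbon steel: f(T) = -0.054·(T−10) [T>10 °C] = -0.7236
  SO₂ term: 1.77·89.0^0.52·exp(0.02·56-0.7236) = 27.15
  Cl⁻ term: 0.102·523.0^0.62·exp(0.033·56+0.04·23.4) = 80.01
  r_corr = 27.15 + 80.01 = 107.2 μm/a
107 μm/a falls in (80, 200] for carbon steel → category C5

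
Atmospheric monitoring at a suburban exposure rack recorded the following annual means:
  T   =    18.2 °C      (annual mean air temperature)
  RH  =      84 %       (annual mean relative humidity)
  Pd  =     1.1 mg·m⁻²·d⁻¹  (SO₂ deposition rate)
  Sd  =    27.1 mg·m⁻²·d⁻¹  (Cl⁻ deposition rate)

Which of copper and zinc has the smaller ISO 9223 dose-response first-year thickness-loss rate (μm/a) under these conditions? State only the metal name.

copper: temperature factor f = -0.080·(8.2) = -0.6560
  sulphur-dioxide contribution → 0.4004 μm/a
  chloride contribution → 1.254 μm/a
  ⇒ r_corr(copper) = 1.654 μm/a
zinc: T>10 °C ⇒ hinge -0.071·(18.2−10) = -0.5822
  sulphur-dioxide contribution → 0.3582 μm/a
  chloride contribution → 1.056 μm/a
  total first-year rate 1.414 μm/a
Ordering by μm/a: copper (1.65) > zinc (1.41)

zinc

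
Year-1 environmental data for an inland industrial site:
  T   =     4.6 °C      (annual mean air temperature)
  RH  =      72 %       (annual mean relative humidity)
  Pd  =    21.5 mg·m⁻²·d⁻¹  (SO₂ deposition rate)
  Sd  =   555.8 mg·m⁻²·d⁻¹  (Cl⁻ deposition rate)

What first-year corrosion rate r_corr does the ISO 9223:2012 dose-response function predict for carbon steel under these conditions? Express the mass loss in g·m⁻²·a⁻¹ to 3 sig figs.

r_corr = 650 g·m⁻²·a⁻¹

carbon steel: T≤10 °C ⇒ hinge +0.150·(4.6−10) = -0.8100
  Pd branch = 1.77·Pd^0.52·e^(0.02·RH+f) = 16.39 μm/a
  Sd branch = 0.102·Sd^0.62·e^(0.033·RH+0.04·T) = 66.41 μm/a
  r_corr = 16.39 + 66.41 = 82.8 μm/a
Convert to mass loss: 82.8 μm/a × 7.85 g/cm³ = 650 g·m⁻²·a⁻¹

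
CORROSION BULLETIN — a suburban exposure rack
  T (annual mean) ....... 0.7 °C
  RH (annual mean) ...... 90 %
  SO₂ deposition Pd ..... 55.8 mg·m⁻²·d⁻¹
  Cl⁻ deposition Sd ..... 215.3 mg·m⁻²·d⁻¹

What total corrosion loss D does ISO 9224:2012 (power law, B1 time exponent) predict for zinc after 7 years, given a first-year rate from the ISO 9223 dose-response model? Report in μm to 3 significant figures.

D(7) = 20.2 μm

zinc: f(T) = +0.038·(T−10) [T≤10 °C] = -0.3534
  Pd branch = 0.0129·Pd^0.44·e^(0.046·RH+f) = 3.339 μm/a
  Sd branch = 0.0175·Sd^0.57·e^(0.008·RH+0.085·T) = 0.8155 μm/a
  sum: 3.339 + 0.8155 → r_corr = 4.154 μm/a
Power-law: D(7) = r_corr · 7^0.813
  D(7) = 4.154 × 7^0.813 = 4.154 × 4.865 = 20.21 μm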